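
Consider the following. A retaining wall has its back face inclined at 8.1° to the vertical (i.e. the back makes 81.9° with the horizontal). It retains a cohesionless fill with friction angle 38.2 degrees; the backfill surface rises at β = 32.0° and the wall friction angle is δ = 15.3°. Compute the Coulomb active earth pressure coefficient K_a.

0.476

K_a = sin²(α+φ) / [sin²α · sin(α−δ) · (1 + √{sin(φ+δ)sin(φ−β) / (sin(α−δ)sin(α+β))})²].
With α = 81.9°, φ = 38.2°, δ = 15.3°, β = 32.0°: K_a = 0.4763.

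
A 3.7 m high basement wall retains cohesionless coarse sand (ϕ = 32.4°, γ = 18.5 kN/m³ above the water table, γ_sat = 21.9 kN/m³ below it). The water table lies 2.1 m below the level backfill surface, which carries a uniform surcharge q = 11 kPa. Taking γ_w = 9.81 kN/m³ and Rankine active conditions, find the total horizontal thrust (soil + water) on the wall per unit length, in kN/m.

60.6 kN/m

K_a = tan²(45° − φ/2) = 0.3022.
γ' = 21.9 − 9.81 = 12.09 kN/m³. h₂ = H − d_w = 1.6 m.
σ'_h: at surface K_a·q = 3.325; at WT K_a(q+γd_w) = 15.07; at base K_a(q+γd_w+γ'h₂) = 20.91 kPa.
P₁ = ½(3.325+15.07)×2.1 = 19.31; P₂ = ½(15.07+20.91)×1.6 = 28.78; P_w = ½γ_w h₂² = 12.56.
Total = 19.31+28.78+12.56 = 60.65 kN/m.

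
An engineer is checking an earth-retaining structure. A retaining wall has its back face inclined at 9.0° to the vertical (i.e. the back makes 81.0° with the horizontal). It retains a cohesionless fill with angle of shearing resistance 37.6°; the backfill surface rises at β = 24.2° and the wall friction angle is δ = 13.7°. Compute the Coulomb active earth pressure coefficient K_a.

0.407

K_a = sin²(α+φ) / [sin²α · sin(α−δ) · (1 + √{sin(φ+δ)sin(φ−β) / (sin(α−δ)sin(α+β))})²].
With α = 81.0°, φ = 37.6°, δ = 13.7°, β = 24.2°: K_a = 0.4070.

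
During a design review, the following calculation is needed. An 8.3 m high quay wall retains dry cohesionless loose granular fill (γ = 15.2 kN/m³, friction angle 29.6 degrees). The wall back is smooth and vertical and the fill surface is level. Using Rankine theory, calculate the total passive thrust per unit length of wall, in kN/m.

1550 kN/m

K_p = tan²(45° + φ/2) = 2.952.
P_p = ½ K_p γ H² = 0.5 × 2.952 × 15.2 × 8.3² = 1546 kN/m.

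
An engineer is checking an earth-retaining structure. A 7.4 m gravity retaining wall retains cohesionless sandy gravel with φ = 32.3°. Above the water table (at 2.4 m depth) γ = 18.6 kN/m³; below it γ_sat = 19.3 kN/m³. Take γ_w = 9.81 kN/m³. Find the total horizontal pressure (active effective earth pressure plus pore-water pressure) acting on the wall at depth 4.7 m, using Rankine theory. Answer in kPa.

42.7 kPa

K_a = (1 − sin φ)/(1 + sin φ) = 0.3035.
γ' = 19.3 − 9.81 = 9.490 kN/m³.
Effective vertical stress at 4.7 m: σ'_v = 18.6×2.4 + 9.490×2.30 = 66.47 kPa.
σ'_h = K_a σ'_v = 0.3035 × 66.47 = 20.17 kPa; u = γ_w × 2.30 = 22.56 kPa.
Total σ_h = 20.17 + 22.56 = 42.73 kPa.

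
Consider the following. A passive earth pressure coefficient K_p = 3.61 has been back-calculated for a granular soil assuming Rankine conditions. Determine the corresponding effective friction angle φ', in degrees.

K_p = (1+sin φ)/(1−sin φ) ⇒ sin φ = (K_p − 1)/(K_p + 1) = 0.5662.
φ = arcsin(0.5662) = 34.48°.

34.5°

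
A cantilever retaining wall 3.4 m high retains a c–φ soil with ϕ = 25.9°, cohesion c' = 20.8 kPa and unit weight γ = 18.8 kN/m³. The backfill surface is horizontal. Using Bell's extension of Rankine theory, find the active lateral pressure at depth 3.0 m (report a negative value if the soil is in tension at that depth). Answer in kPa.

K_a = (1 − sin φ)/(1 + sin φ) = 0.3920.
σ_a = K_a γ z − 2c√K_a = 0.3920×18.8×3.0 − 2×20.8×0.6261 = -3.937 kPa.

-3.94 kPa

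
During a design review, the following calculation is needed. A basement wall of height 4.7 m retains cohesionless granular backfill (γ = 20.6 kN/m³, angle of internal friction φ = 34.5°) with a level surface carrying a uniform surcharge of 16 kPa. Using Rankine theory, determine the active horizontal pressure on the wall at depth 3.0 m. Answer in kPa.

21.5 kPa

K_a = (1 − sin φ)/(1 + sin φ) = 0.2768.
σ_v = γz + q = 20.6 × 3.0 + 16 = 77.80 kPa.
σ_h = K_a σ_v = 0.2768 × 77.80 = 21.54 kPa.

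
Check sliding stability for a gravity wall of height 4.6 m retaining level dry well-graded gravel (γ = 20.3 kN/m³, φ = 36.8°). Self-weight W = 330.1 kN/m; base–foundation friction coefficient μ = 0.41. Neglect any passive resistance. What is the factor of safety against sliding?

K_a = tan²(45° − 36.8°/2) = 0.2508.
P_a = ½K_aγH² = 0.5×0.2508×20.3×4.6² = 53.86 kN/m, acting at H/3 = 1.533 m above the base.
FS_sliding = μW / P_a = 0.41×330.1 / 53.86 = 2.513.

2.51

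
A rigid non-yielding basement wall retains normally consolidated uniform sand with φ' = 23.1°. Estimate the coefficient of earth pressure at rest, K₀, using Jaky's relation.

K₀ = 1 − sin φ' = 1 − sin 23.1° = 0.6077.

0.608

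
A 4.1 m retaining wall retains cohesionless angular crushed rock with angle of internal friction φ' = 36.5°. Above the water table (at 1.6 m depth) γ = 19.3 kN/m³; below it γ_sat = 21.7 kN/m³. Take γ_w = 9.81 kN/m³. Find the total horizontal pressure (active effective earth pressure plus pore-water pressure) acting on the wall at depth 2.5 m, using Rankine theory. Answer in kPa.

19.4 kPa

K_a = (1 − sin φ)/(1 + sin φ) = 0.2541.
γ' = 21.7 − 9.81 = 11.89 kN/m³.
Effective vertical stress at 2.5 m: σ'_v = 19.3×1.6 + 11.89×0.900 = 41.58 kPa.
σ'_h = K_a σ'_v = 0.2541 × 41.58 = 10.56 kPa; u = γ_w × 0.900 = 8.829 kPa.
Total σ_h = 10.56 + 8.829 = 19.39 kPa.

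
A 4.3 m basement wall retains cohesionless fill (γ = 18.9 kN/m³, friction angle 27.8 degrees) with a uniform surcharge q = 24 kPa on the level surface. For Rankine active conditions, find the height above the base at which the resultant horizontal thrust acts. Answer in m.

1.70 m

K_a = 0.3639.
Triangular part P₁ = ½K_aγH² = 63.58 at H/3 = 1.433 m; rectangular part P₂ = K_a q H = 37.55 at H/2 = 2.150 m.
ȳ = (P₁·1.433 + P₂·2.150)/(P₁+P₂) = 1.699 m.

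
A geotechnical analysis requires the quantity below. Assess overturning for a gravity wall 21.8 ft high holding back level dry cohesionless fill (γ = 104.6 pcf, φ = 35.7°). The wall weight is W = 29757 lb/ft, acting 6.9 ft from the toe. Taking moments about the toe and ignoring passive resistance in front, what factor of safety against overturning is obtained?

4.32

K_a = tan²(45° − 35.7°/2) = 0.2630.
P_a = ½K_aγH² = 0.5×0.2630×104.6×21.8² = 6537 lb/ft, acting at H/3 = 7.267 ft above the base.
Overturning moment M_o = P_a × H/3 = 6537 × 7.267 = 47500.
Resisting moment M_r = W × 6.9 = 29757 × 6.9 = 205300.
FS_overturning = M_r/M_o = 205300/47500 = 4.323.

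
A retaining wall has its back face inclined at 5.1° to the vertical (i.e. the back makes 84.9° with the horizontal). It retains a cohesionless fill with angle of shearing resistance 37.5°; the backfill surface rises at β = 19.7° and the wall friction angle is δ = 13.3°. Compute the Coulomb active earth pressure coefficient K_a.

K_a = sin²(α+φ) / [sin²α · sin(α−δ) · (1 + √{sin(φ+δ)sin(φ−β) / (sin(α−δ)sin(α+β))})²].
With α = 84.9°, φ = 37.5°, δ = 13.3°, β = 19.7°: K_a = 0.3330.

0.333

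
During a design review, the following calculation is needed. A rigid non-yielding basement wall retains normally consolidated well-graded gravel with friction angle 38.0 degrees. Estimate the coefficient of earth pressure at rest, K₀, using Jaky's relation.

0.384

K₀ = 1 − sin φ' = 1 − sin 38.0° = 0.3843.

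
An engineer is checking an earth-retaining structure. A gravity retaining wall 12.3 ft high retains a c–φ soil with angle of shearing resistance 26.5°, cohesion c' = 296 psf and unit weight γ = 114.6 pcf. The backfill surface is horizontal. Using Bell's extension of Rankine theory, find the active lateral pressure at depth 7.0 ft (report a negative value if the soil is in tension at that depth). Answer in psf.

K_a = (1 − sin φ)/(1 + sin φ) = 0.3829.
σ_a = K_a γ z − 2c√K_a = 0.3829×114.6×7.0 − 2×296×0.6188 = -59.15 psf.

-59.1 psf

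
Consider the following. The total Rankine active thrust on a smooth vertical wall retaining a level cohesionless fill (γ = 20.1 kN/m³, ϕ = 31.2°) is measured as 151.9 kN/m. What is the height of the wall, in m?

K_a = 0.3175. P_a = ½ K_a γ H² ⇒ H = √(2P_a/(K_a γ)).
H = √(2×151.9/(0.3175×20.1)) = 6.900 m.

6.90 m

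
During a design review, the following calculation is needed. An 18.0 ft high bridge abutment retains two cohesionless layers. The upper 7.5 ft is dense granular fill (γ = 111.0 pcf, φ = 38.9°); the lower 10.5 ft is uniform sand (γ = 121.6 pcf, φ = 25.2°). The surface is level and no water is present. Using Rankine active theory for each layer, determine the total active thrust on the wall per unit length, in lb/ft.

6930 lb/ft

K_a1 = tan²(45°−38.9°/2) = 0.2285; K_a2 = tan²(45°−25.2°/2) = 0.4027.
Layer 1: σ at base = K_a1 γ₁ h₁ = 190.3 psf; P₁ = ½×190.3×7.5 = 713.4.
Layer 2: σ_v at top = γ₁h₁ = 832.5; σ_h top = K_a2×832.5 = 335.3; σ_h base = K_a2×(832.5+121.6×10.5) = 849.5.
P₂ = ½(335.3+849.5)×10.5 = 6220. Total P_a = 713.4+6220 = 6934 lb/ft.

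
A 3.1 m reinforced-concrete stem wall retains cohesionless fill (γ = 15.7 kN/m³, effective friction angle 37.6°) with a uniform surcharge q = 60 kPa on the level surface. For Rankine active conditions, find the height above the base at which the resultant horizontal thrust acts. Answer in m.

K_a = 0.2421.
Triangular part P₁ = ½K_aγH² = 18.27 at H/3 = 1.033 m; rectangular part P₂ = K_a q H = 45.04 at H/2 = 1.550 m.
ȳ = (P₁·1.033 + P₂·1.550)/(P₁+P₂) = 1.401 m.

1.40 m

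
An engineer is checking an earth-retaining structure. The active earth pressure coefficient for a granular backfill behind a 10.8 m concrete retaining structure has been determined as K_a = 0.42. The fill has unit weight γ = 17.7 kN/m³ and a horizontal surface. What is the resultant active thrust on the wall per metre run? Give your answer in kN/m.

434 kN/m

P = ½ K_a γ H² = 0.5 × 0.42 × 17.7 × 10.8² = 433.6 kN/m.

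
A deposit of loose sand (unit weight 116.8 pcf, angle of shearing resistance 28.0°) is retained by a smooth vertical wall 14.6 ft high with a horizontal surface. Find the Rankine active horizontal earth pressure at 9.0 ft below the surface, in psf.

K_a = (1 − sin φ)/(1 + sin φ) = 0.3610.
σ_h = K_a γ z = 0.3610 × 116.8 × 9.0 = 379.5 psf.

380 psf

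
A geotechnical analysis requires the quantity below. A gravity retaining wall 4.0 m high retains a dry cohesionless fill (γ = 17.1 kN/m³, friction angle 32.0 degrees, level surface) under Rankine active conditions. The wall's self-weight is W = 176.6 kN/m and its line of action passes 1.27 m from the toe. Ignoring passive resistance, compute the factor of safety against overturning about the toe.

K_a = tan²(45° − 32.0°/2) = 0.3073.
P_a = ½K_aγH² = 0.5×0.3073×17.1×4.0² = 42.03 kN/m, acting at H/3 = 1.333 m above the base.
Overturning moment M_o = P_a × H/3 = 42.03 × 1.333 = 56.04.
Resisting moment M_r = W × 1.27 = 176.6 × 1.27 = 224.3.
FS_overturning = M_r/M_o = 224.3/56.04 = 4.002.

4.00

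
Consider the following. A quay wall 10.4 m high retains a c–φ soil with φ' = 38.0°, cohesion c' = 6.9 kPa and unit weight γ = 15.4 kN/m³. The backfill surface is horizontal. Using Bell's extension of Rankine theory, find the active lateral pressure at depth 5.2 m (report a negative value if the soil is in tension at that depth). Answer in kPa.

12.3 kPa

K_a = (1 − sin φ)/(1 + sin φ) = 0.2379.
σ_a = K_a γ z − 2c√K_a = 0.2379×15.4×5.2 − 2×6.9×0.4877 = 12.32 kPa.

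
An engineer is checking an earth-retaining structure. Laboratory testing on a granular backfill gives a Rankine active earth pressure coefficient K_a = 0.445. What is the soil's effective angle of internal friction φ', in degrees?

K_a = tan²(45° − φ/2) ⇒ 45° − φ/2 = arctan(√0.445) = 33.71°.
φ = 2(45° − 33.71°) = 22.59°.

22.6°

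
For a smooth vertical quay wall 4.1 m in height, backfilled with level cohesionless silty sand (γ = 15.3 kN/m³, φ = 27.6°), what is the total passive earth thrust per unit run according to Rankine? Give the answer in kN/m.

K_p = tan²(45° + φ/2) = 2.726.
P_p = ½ K_p γ H² = 0.5 × 2.726 × 15.3 × 4.1² = 350.6 kN/m.

351 kN/m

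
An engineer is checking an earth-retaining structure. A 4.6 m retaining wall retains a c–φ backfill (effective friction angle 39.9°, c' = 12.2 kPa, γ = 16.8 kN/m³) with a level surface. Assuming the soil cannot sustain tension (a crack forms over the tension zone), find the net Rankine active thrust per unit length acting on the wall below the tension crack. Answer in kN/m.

4.09 kN/m

K_a = 0.2184; √K_a = 0.4674.
Tension-crack depth z_c = 2c/(γ√K_a) = 2×12.2/(16.8×0.4674) = 3.108 m.
σ_a at base = K_a γ H − 2c√K_a = 0.2184×16.8×4.6 − 2×12.2×0.4674 = 5.477 kPa.
P_a = ½ × 5.477 × (H − z_c) = 0.5×5.477×1.492 = 4.087 kN/m.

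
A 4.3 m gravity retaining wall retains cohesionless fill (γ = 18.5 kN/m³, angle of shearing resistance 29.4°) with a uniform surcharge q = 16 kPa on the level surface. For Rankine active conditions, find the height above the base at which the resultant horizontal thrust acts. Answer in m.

K_a = 0.3415.
Triangular part P₁ = ½K_aγH² = 58.40 at H/3 = 1.433 m; rectangular part P₂ = K_a q H = 23.49 at H/2 = 2.150 m.
ȳ = (P₁·1.433 + P₂·2.150)/(P₁+P₂) = 1.639 m.

1.64 m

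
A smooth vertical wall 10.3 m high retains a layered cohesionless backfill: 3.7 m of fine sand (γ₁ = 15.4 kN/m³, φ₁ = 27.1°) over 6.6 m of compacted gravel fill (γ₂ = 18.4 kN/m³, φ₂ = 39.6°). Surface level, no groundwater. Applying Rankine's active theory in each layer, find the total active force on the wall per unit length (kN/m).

K_a1 = tan²(45°−27.1°/2) = 0.3741; K_a2 = tan²(45°−39.6°/2) = 0.2214.
Layer 1: σ at base = K_a1 γ₁ h₁ = 21.31 kPa; P₁ = ½×21.31×3.7 = 39.43.
Layer 2: σ_v at top = γ₁h₁ = 56.98; σ_h top = K_a2×56.98 = 12.62; σ_h base = K_a2×(56.98+18.4×6.6) = 39.51.
P₂ = ½(12.62+39.51)×6.6 = 172.0. Total P_a = 39.43+172.0 = 211.4 kN/m.

211 kN/m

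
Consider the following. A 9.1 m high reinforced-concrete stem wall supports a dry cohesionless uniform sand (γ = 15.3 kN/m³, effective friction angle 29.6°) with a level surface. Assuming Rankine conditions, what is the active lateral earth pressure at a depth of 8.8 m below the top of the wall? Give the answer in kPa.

45.6 kPa

K_a = (1 − sin φ)/(1 + sin φ) = 0.3387.
σ_h = K_a γ z = 0.3387 × 15.3 × 8.8 = 45.61 kPa.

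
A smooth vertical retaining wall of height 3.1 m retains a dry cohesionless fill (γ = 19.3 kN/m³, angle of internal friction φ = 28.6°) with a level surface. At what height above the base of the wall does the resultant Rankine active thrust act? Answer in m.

1.03 m

K_a = 0.3525.
The pressure distribution is triangular, so the resultant acts at H/3 above the base = 3.1/3 = 1.033 m.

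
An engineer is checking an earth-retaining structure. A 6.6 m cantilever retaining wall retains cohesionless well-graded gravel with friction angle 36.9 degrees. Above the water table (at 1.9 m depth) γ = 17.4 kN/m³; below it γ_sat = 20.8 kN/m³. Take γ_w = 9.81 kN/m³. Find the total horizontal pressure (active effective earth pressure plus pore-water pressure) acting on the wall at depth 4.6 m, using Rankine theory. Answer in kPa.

42.1 kPa

K_a = (1 − sin φ)/(1 + sin φ) = 0.2497.
γ' = 20.8 − 9.81 = 10.99 kN/m³.
Effective vertical stress at 4.6 m: σ'_v = 17.4×1.9 + 10.99×2.70 = 62.73 kPa.
σ'_h = K_a σ'_v = 0.2497 × 62.73 = 15.66 kPa; u = γ_w × 2.70 = 26.49 kPa.
Total σ_h = 15.66 + 26.49 = 42.15 kPa.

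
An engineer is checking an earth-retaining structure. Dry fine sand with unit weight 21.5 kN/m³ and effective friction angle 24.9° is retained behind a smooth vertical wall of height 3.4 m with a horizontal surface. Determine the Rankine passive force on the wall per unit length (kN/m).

K_p = tan²(45° + φ/2) = 2.454.
P_p = ½ K_p γ H² = 0.5 × 2.454 × 21.5 × 3.4² = 305.0 kN/m.

305 kN/m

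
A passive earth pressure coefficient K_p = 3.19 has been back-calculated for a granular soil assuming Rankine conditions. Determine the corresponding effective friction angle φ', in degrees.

K_p = (1+sin φ)/(1−sin φ) ⇒ sin φ = (K_p − 1)/(K_p + 1) = 0.5227.
φ = arcsin(0.5227) = 31.51°.

31.5°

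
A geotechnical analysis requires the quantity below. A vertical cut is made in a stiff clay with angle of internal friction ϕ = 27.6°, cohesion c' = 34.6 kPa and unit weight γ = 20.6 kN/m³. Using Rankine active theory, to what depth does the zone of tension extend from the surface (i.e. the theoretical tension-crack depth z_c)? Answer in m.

5.55 m

K_a = tan²(45° − 27.6°/2) = 0.3668; √K_a = 0.6056.
The active pressure is zero where K_a γ z = 2c√K_a, so z_c = 2c/(γ√K_a) = 2×34.6/(20.6×0.6056) = 5.547 m.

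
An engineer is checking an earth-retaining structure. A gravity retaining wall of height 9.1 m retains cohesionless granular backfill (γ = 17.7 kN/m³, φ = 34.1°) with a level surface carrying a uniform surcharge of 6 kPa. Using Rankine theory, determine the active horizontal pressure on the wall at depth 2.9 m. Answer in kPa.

K_a = (1 − sin φ)/(1 + sin φ) = 0.2815.
σ_v = γz + q = 17.7 × 2.9 + 6 = 57.33 kPa.
σ_h = K_a σ_v = 0.2815 × 57.33 = 16.14 kPa.

16.1 kPa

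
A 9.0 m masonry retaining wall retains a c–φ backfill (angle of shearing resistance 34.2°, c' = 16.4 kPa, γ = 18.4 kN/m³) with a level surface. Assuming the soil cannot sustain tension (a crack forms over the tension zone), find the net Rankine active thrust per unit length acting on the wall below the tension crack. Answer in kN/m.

81.8 kN/m

K_a = 0.2803; √K_a = 0.5295.
Tension-crack depth z_c = 2c/(γ√K_a) = 2×16.4/(18.4×0.5295) = 3.367 m.
σ_a at base = K_a γ H − 2c√K_a = 0.2803×18.4×9.0 − 2×16.4×0.5295 = 29.06 kPa.
P_a = ½ × 29.06 × (H − z_c) = 0.5×29.06×5.633 = 81.84 kN/m.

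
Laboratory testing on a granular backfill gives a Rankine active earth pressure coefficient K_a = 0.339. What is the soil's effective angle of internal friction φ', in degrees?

K_a = tan²(45° − φ/2) ⇒ 45° − φ/2 = arctan(√0.339) = 30.21°.
φ = 2(45° − 30.21°) = 29.58°.

29.6°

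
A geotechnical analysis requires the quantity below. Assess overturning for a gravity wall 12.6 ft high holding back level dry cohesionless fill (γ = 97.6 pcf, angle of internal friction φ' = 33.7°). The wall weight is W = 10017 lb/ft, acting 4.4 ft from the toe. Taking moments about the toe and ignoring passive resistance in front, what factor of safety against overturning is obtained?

4.73

K_a = tan²(45° − 33.7°/2) = 0.2863.
P_a = ½K_aγH² = 0.5×0.2863×97.6×12.6² = 2218 lb/ft, acting at H/3 = 4.200 ft above the base.
Overturning moment M_o = P_a × H/3 = 2218 × 4.200 = 9316.
Resisting moment M_r = W × 4.4 = 10017 × 4.4 = 44070.
FS_overturning = M_r/M_o = 44070/9316 = 4.731.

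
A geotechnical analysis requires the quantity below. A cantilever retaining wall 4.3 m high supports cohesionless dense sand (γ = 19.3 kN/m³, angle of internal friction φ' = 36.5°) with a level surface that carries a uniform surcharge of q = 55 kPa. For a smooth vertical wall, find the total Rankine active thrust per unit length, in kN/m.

K_a = tan²(45° − φ/2) = 0.2541.
Soil triangle: ½ K_a γ H² = 0.5×0.2541×19.3×4.3² = 45.33 kN/m.
Surcharge rectangle: K_a q H = 0.2541×55×4.3 = 60.08 kN/m.
Total = 45.33 + 60.08 = 105.4 kN/m.

105 kN/m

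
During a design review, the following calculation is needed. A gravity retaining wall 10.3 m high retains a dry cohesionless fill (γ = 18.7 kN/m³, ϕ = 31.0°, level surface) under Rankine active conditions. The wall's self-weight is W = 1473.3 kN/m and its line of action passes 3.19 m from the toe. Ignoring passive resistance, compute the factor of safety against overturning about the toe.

4.31

K_a = tan²(45° − 31.0°/2) = 0.3201.
P_a = ½K_aγH² = 0.5×0.3201×18.7×10.3² = 317.5 kN/m, acting at H/3 = 3.433 m above the base.
Overturning moment M_o = P_a × H/3 = 317.5 × 3.433 = 1090.
Resisting moment M_r = W × 3.19 = 1473.3 × 3.19 = 4700.
FS_overturning = M_r/M_o = 4700/1090 = 4.311.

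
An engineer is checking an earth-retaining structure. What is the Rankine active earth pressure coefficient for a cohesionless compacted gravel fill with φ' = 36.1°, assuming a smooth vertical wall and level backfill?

K_a = (1 − sin φ)/(1 + sin φ) = (1 − sin 36.1°)/(1 + sin 36.1°) = 0.2585.

0.258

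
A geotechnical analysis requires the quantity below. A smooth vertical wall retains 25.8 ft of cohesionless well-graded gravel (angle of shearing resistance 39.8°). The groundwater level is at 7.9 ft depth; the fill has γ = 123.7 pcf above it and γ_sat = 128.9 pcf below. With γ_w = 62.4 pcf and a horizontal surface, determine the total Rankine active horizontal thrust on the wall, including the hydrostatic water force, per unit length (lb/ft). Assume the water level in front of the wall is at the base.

17000 lb/ft

K_a = tan²(45° − φ/2) = 0.2194.
γ' = 128.9 − 62.4 = 66.50 pcf. Depth below WT = 17.9 ft.
σ'_h at WT = K_a γ d_w = 214.4 psf; at base = 214.4 + K_a γ' × 17.9 = 475.6 psf.
P₁ (0–7.9 ft) = ½×214.4×7.9 = 847.0. P₂ (7.9–25.8 ft) = ½(214.4+475.6)×17.9 = 6176.
P_w = ½ γ_w h₂² = 0.5×62.4×17.9² = 9997. Total = 847.0+6176+9997 = 17020 lb/ft.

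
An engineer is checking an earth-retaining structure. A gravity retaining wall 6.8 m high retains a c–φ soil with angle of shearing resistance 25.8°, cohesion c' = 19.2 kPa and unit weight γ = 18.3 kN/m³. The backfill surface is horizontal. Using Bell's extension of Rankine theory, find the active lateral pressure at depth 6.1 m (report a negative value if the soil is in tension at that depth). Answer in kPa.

19.8 kPa

K_a = (1 − sin φ)/(1 + sin φ) = 0.3935.
σ_a = K_a γ z − 2c√K_a = 0.3935×18.3×6.1 − 2×19.2×0.6273 = 19.84 kPa.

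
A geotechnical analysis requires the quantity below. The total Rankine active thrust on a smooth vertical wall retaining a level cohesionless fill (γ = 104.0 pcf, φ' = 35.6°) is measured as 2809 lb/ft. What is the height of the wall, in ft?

14.3 ft

K_a = 0.2641. P_a = ½ K_a γ H² ⇒ H = √(2P_a/(K_a γ)).
H = √(2×2809/(0.2641×104.0)) = 14.30 ft.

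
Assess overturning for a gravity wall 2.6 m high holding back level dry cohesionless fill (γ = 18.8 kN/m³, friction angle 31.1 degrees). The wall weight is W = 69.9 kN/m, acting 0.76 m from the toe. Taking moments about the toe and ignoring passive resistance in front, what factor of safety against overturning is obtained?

3.03

K_a = tan²(45° − 31.1°/2) = 0.3188.
P_a = ½K_aγH² = 0.5×0.3188×18.8×2.6² = 20.26 kN/m, acting at H/3 = 0.8667 m above the base.
Overturning moment M_o = P_a × H/3 = 20.26 × 0.8667 = 17.56.
Resisting moment M_r = W × 0.76 = 69.9 × 0.76 = 53.12.
FS_overturning = M_r/M_o = 53.12/17.56 = 3.026.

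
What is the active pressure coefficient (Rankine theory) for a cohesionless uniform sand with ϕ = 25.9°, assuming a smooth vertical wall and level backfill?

K_a = (1 − sin φ)/(1 + sin φ) = (1 − sin 25.9°)/(1 + sin 25.9°) = 0.3920.

0.392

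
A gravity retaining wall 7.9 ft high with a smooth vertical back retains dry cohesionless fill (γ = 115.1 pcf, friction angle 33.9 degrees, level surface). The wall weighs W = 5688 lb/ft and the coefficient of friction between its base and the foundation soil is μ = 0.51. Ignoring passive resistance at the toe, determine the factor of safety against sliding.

2.84

K_a = tan²(45° − 33.9°/2) = 0.2839.
P_a = ½K_aγH² = 0.5×0.2839×115.1×7.9² = 1020 lb/ft, acting at H/3 = 2.633 ft above the base.
FS_sliding = μW / P_a = 0.51×5688 / 1020 = 2.845.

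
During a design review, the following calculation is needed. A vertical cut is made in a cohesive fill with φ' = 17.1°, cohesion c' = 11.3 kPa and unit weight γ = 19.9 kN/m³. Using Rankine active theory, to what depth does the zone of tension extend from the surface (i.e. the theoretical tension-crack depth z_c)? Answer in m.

K_a = tan²(45° − 17.1°/2) = 0.5455; √K_a = 0.7386.
The active pressure is zero where K_a γ z = 2c√K_a, so z_c = 2c/(γ√K_a) = 2×11.3/(19.9×0.7386) = 1.538 m.

1.54 m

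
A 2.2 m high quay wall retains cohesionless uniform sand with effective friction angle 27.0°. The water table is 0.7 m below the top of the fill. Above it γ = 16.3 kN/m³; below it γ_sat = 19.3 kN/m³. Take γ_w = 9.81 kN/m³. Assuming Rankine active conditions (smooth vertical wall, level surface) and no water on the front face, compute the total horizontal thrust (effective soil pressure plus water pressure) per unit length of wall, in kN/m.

23.0 kN/m

K_a = tan²(45° − φ/2) = 0.3755.
γ' = 19.3 − 9.81 = 9.490 kN/m³. Depth below WT = 1.5 m.
σ'_h at WT = K_a γ d_w = 4.285 kPa; at base = 4.285 + K_a γ' × 1.5 = 9.630 kPa.
P₁ (0–0.7 m) = ½×4.285×0.7 = 1.500. P₂ (0.7–2.2 m) = ½(4.285+9.630)×1.5 = 10.44.
P_w = ½ γ_w h₂² = 0.5×9.81×1.5² = 11.04. Total = 1.500+10.44+11.04 = 22.97 kN/m.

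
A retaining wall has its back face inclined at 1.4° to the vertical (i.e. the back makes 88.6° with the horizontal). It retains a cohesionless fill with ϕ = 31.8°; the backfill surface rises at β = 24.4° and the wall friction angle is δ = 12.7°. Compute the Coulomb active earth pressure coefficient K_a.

0.442

K_a = sin²(α+φ) / [sin²α · sin(α−δ) · (1 + √{sin(φ+δ)sin(φ−β) / (sin(α−δ)sin(α+β))})²].
With α = 88.6°, φ = 31.8°, δ = 12.7°, β = 24.4°: K_a = 0.4418.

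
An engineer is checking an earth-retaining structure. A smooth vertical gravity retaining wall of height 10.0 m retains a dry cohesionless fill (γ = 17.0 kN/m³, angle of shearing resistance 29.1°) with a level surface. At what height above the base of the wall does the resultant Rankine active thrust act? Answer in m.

3.33 m

K_a = 0.3456.
The pressure distribution is triangular, so the resultant acts at H/3 above the base = 10.0/3 = 3.333 m.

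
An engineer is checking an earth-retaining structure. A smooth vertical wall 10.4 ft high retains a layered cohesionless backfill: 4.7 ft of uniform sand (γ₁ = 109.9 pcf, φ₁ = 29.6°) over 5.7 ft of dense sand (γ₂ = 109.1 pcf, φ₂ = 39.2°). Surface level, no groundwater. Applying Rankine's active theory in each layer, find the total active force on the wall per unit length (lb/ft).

K_a1 = tan²(45°−29.6°/2) = 0.3387; K_a2 = tan²(45°−39.2°/2) = 0.2255.
Layer 1: σ at base = K_a1 γ₁ h₁ = 175.0 psf; P₁ = ½×175.0×4.7 = 411.2.
Layer 2: σ_v at top = γ₁h₁ = 516.5; σ_h top = K_a2×516.5 = 116.5; σ_h base = K_a2×(516.5+109.1×5.7) = 256.7.
P₂ = ½(116.5+256.7)×5.7 = 1063. Total P_a = 411.2+1063 = 1475 lb/ft.

1470 lb/ft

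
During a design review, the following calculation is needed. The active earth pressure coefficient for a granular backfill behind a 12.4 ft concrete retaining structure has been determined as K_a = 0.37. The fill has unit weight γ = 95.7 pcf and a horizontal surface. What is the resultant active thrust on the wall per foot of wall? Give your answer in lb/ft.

P = ½ K_a γ H² = 0.5 × 0.37 × 95.7 × 12.4² = 2722 lb/ft.

2720 lb/ft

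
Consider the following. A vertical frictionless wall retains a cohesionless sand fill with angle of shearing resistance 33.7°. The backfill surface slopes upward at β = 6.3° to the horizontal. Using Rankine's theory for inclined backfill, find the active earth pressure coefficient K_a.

0.291

K_a = cos β · (cos β − √(cos²β − cos²φ)) / (cos β + √(cos²β − cos²φ)).
cos β = 0.9940, cos φ = 0.8320, √(cos²β − cos²φ) = 0.5439.
K_a = 0.9940 × (0.9940 − 0.5439)/(0.9940 + 0.5439) = 0.2909.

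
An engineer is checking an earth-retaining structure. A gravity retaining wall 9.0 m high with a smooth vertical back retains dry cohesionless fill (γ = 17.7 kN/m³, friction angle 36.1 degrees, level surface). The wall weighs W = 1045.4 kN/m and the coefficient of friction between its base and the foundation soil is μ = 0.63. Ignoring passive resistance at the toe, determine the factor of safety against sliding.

K_a = tan²(45° − 36.1°/2) = 0.2585.
P_a = ½K_aγH² = 0.5×0.2585×17.7×9.0² = 185.3 kN/m, acting at H/3 = 3.000 m above the base.
FS_sliding = μW / P_a = 0.63×1045.4 / 185.3 = 3.554.

3.55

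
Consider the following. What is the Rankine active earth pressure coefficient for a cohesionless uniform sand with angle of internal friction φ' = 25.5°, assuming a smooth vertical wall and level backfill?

K_a = (1 − sin φ)/(1 + sin φ) = (1 − sin 25.5°)/(1 + sin 25.5°) = 0.3981.

0.398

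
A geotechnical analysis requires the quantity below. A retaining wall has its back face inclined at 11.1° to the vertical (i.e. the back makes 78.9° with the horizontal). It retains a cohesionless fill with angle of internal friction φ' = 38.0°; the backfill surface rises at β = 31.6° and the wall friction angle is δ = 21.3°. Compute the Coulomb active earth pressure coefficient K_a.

0.538

K_a = sin²(α+φ) / [sin²α · sin(α−δ) · (1 + √{sin(φ+δ)sin(φ−β) / (sin(α−δ)sin(α+β))})²].
With α = 78.9°, φ = 38.0°, δ = 21.3°, β = 31.6°: K_a = 0.5382.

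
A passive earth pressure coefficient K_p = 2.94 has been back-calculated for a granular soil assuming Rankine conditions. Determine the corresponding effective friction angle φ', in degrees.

K_p = (1+sin φ)/(1−sin φ) ⇒ sin φ = (K_p − 1)/(K_p + 1) = 0.4924.
φ = arcsin(0.4924) = 29.50°.

29.5°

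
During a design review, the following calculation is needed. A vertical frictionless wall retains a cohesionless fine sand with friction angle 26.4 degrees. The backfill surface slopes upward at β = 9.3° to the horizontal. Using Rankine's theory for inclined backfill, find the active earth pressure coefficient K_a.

K_a = cos β · (cos β − √(cos²β − cos²φ)) / (cos β + √(cos²β − cos²φ)).
cos β = 0.9869, cos φ = 0.8957, √(cos²β − cos²φ) = 0.4142.
K_a = 0.9869 × (0.9869 − 0.4142)/(0.9869 + 0.4142) = 0.4033.

0.403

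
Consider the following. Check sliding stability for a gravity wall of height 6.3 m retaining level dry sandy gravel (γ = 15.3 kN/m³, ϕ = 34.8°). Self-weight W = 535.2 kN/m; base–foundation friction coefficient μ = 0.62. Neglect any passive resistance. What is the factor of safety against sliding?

4.00

K_a = tan²(45° − 34.8°/2) = 0.2733.
P_a = ½K_aγH² = 0.5×0.2733×15.3×6.3² = 82.98 kN/m, acting at H/3 = 2.100 m above the base.
FS_sliding = μW / P_a = 0.62×535.2 / 82.98 = 3.999.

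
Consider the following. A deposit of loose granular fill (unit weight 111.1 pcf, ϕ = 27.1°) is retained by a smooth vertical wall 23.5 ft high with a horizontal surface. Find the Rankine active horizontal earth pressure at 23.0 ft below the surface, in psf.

K_a = (1 − sin φ)/(1 + sin φ) = 0.3741.
σ_h = K_a γ z = 0.3741 × 111.1 × 23.0 = 955.8 psf.

956 psf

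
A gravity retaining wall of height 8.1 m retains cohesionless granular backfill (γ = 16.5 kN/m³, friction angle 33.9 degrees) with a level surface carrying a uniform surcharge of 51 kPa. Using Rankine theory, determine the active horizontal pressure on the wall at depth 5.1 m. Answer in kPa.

K_a = (1 − sin φ)/(1 + sin φ) = 0.2839.
σ_v = γz + q = 16.5 × 5.1 + 51 = 135.1 kPa.
σ_h = K_a σ_v = 0.2839 × 135.1 = 38.37 kPa.

38.4 kPa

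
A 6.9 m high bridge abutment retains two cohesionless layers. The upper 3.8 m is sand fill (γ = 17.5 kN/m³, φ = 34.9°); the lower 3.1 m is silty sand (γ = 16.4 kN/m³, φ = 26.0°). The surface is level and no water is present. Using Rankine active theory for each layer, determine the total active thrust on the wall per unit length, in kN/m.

K_a1 = tan²(45°−34.9°/2) = 0.2721; K_a2 = tan²(45°−26.0°/2) = 0.3905.
Layer 1: σ at base = K_a1 γ₁ h₁ = 18.10 kPa; P₁ = ½×18.10×3.8 = 34.39.
Layer 2: σ_v at top = γ₁h₁ = 66.50; σ_h top = K_a2×66.50 = 25.97; σ_h base = K_a2×(66.50+16.4×3.1) = 45.82.
P₂ = ½(25.97+45.82)×3.1 = 111.3. Total P_a = 34.39+111.3 = 145.6 kN/m.

146 kN/m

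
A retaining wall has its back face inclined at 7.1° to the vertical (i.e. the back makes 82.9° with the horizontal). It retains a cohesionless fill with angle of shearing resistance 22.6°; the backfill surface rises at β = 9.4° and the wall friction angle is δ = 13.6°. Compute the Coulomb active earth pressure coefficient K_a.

0.529

K_a = sin²(α+φ) / [sin²α · sin(α−δ) · (1 + √{sin(φ+δ)sin(φ−β) / (sin(α−δ)sin(α+β))})²].
With α = 82.9°, φ = 22.6°, δ = 13.6°, β = 9.4°: K_a = 0.5294.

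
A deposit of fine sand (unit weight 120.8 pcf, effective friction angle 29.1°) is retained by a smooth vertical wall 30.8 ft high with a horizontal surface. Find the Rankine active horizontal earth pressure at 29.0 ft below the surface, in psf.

1210 psf

K_a = (1 − sin φ)/(1 + sin φ) = 0.3456.
σ_h = K_a γ z = 0.3456 × 120.8 × 29.0 = 1211 psf.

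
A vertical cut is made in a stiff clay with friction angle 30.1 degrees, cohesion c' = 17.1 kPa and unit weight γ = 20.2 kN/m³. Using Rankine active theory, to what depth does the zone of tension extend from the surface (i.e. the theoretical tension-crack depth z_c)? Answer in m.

K_a = tan²(45° − 30.1°/2) = 0.3320; √K_a = 0.5762.
The active pressure is zero where K_a γ z = 2c√K_a, so z_c = 2c/(γ√K_a) = 2×17.1/(20.2×0.5762) = 2.938 m.

2.94 m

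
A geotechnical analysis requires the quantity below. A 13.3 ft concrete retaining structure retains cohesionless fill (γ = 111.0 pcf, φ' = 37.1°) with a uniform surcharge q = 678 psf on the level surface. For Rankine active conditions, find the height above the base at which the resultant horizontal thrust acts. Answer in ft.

K_a = 0.2475.
Triangular part P₁ = ½K_aγH² = 2430 at H/3 = 4.433 ft; rectangular part P₂ = K_a q H = 2232 at H/2 = 6.650 ft.
ȳ = (P₁·4.433 + P₂·6.650)/(P₁+P₂) = 5.495 ft.

5.49 ft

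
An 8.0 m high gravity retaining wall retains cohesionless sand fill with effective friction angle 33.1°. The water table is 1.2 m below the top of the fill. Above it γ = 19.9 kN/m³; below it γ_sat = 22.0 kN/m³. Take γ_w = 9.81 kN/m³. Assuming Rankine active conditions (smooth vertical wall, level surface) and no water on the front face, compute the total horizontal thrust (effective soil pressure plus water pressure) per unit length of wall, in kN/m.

361 kN/m

K_a = tan²(45° − φ/2) = 0.2936.
γ' = 22.0 − 9.81 = 12.19 kN/m³. Depth below WT = 6.8 m.
σ'_h at WT = K_a γ d_w = 7.011 kPa; at base = 7.011 + K_a γ' × 6.8 = 31.35 kPa.
P₁ (0–1.2 m) = ½×7.011×1.2 = 4.206. P₂ (1.2–8.0 m) = ½(7.011+31.35)×6.8 = 130.4.
P_w = ½ γ_w h₂² = 0.5×9.81×6.8² = 226.8. Total = 4.206+130.4+226.8 = 361.4 kN/m.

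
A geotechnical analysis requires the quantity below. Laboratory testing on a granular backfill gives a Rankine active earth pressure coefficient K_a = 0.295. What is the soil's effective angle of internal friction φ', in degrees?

K_a = tan²(45° − φ/2) ⇒ 45° − φ/2 = arctan(√0.295) = 28.51°.
φ = 2(45° − 28.51°) = 32.98°.

33.0°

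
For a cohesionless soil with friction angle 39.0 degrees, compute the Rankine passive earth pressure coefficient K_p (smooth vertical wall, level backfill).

K_p = (1 + sin φ)/(1 − sin φ) = tan²(45° + 39.0°/2) = 4.395.

4.40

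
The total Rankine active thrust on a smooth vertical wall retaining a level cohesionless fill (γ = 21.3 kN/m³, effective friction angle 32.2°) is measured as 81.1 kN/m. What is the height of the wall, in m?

K_a = 0.3047. P_a = ½ K_a γ H² ⇒ H = √(2P_a/(K_a γ)).
H = √(2×81.1/(0.3047×21.3)) = 4.999 m.

5.00 m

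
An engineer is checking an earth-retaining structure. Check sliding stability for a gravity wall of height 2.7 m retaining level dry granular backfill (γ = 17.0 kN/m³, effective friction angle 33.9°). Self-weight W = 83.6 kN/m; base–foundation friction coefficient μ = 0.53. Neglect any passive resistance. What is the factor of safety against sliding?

K_a = tan²(45° − 33.9°/2) = 0.2839.
P_a = ½K_aγH² = 0.5×0.2839×17.0×2.7² = 17.59 kN/m, acting at H/3 = 0.9000 m above the base.
FS_sliding = μW / P_a = 0.53×83.6 / 17.59 = 2.519.

2.52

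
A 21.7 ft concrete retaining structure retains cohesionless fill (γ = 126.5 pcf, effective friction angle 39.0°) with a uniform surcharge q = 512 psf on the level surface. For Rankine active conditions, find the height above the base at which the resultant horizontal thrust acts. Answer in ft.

8.22 ft

K_a = 0.2275.
Triangular part P₁ = ½K_aγH² = 6776 at H/3 = 7.233 ft; rectangular part P₂ = K_a q H = 2528 at H/2 = 10.85 ft.
ȳ = (P₁·7.233 + P₂·10.85)/(P₁+P₂) = 8.216 ft.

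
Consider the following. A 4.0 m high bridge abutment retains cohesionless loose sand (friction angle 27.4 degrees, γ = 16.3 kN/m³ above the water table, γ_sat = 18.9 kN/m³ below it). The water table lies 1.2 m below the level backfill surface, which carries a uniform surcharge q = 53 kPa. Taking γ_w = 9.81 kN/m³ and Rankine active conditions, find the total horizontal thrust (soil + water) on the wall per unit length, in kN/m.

155 kN/m

K_a = tan²(45° − φ/2) = 0.3697.
γ' = 18.9 − 9.81 = 9.090 kN/m³. h₂ = H − d_w = 2.8 m.
σ'_h: at surface K_a·q = 19.59; at WT K_a(q+γd_w) = 26.82; at base K_a(q+γd_w+γ'h₂) = 36.23 kPa.
P₁ = ½(19.59+26.82)×1.2 = 27.85; P₂ = ½(26.82+36.23)×2.8 = 88.28; P_w = ½γ_w h₂² = 38.46.
Total = 27.85+88.28+38.46 = 154.6 kN/m.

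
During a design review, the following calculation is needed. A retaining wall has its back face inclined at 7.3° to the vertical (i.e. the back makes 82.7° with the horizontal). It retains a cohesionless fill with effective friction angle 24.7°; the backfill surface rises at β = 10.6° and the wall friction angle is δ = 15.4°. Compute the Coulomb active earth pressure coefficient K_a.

K_a = sin²(α+φ) / [sin²α · sin(α−δ) · (1 + √{sin(φ+δ)sin(φ−β) / (sin(α−δ)sin(α+β))})²].
With α = 82.7°, φ = 24.7°, δ = 15.4°, β = 10.6°: K_a = 0.5026.

0.503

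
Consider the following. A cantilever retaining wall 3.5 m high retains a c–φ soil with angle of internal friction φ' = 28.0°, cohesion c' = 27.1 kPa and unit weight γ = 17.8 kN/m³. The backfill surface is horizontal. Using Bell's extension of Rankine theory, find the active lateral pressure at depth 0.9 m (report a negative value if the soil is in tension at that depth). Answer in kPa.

K_a = (1 − sin φ)/(1 + sin φ) = 0.3610.
σ_a = K_a γ z − 2c√K_a = 0.3610×17.8×0.9 − 2×27.1×0.6009 = -26.78 kPa.

-26.8 kPa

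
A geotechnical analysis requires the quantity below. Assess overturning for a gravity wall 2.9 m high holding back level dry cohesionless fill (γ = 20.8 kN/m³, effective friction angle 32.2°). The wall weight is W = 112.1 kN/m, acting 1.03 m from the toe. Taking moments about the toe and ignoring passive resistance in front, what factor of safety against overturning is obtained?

4.48

K_a = tan²(45° − 32.2°/2) = 0.3047.
P_a = ½K_aγH² = 0.5×0.3047×20.8×2.9² = 26.65 kN/m, acting at H/3 = 0.9667 m above the base.
Overturning moment M_o = P_a × H/3 = 26.65 × 0.9667 = 25.77.
Resisting moment M_r = W × 1.03 = 112.1 × 1.03 = 115.5.
FS_overturning = M_r/M_o = 115.5/25.77 = 4.481.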